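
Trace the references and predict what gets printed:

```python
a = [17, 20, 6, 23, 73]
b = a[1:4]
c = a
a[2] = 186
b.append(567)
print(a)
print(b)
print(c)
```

Key concept: slice vs alias.
Step by step:
`a = [17, 20, 6, 23, 73]` → a = [17, 20, 6, 23, 73]
`b = a[1:4]` → b = [20, 6, 23]
`c = a` → c = [17, 20, 6, 23, 73] (same object as a)
`a[2] = 186` → a = [17, 20, 186, 23, 73] (same object as c); c = [17, 20, 186, 23, 73] (same object as a)
`b.append(567)` → b = [20, 6, 23, 567]
`print(a)` → prints [17, 20, 186, 23, 73]
`print(b)` → prints [20, 6, 23, 567]
`print(c)` → prints [17, 20, 186, 23, 73]

Answer:
[17, 20, 186, 23, 73]
[20, 6, 23, 567]
[17, 20, 186, 23, 73]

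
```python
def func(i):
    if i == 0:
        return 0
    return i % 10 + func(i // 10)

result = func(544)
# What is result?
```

Sum of digits of 544: 4 + 4 + 5 = 13

Answer: 13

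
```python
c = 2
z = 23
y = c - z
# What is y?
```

Trace:
`c = 2` → c = 2
`z = 23` → z = 23
`y = c - z` → y = -21
So y = -21

Answer: -21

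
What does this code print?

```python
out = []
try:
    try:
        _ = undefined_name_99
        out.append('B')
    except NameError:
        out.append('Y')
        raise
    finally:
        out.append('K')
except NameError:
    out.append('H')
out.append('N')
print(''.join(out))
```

Execution trace: 'Y' (inner except NameError) → 'K' (inner finally) → 'H' (outer except NameError) → 'N' (after the try/except). Output: YKHN

Answer: YKHN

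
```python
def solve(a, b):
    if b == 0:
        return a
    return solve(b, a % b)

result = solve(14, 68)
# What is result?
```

solve(14, 68) -> solve(68, 14) -> solve(14, 12) -> solve(12, 2) -> solve(2, 0) -> 2

Answer: 2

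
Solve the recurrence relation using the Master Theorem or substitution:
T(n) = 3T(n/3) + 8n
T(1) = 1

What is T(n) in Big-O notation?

By Master Theorem: a=3, b=3, f(n)=8n. Since log_3(3) = 1 and f(n) = Θ(n^1), Case 2 applies. T(n) = O(n log n).

Answer: O(n log n)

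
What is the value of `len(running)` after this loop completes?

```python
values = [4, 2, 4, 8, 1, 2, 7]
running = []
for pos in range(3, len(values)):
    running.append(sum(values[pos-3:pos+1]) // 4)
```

Number of 4-element averages
`running` takes the values: [] → [4] → [4, 3] → [4, 3, 3] → [4, 3, 3, 4]
So `len(running)` = 4

Answer: 4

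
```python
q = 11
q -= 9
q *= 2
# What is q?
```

Trace:
`q = 11` → q = 11
`q -= 9` → q = 2
`q *= 2` → q = 4
So q = 4

Answer: 4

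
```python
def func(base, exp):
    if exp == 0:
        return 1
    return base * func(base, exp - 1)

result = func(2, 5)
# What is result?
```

func(2, 5) = 2 * 2 * 2 * 2 * 2 = 32

Answer: 32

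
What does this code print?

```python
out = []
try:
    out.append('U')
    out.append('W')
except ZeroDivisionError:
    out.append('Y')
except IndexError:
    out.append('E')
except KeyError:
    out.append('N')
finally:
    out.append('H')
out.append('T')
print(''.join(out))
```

Execution trace: 'U' (try body) → 'W' (try body, no exception) → 'H' (finally) → 'T' (after the try/except). Output: UWHT

Answer: UWHT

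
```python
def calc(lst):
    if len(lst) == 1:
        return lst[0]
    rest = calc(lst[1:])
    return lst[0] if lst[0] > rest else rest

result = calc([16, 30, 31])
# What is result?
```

Recursive max over [16, 30, 31] = 31

Answer: 31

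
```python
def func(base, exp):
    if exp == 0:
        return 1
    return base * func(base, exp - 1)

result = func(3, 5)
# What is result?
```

func(3, 5) = 3 * 3 * 3 * 3 * 3 = 243

Answer: 243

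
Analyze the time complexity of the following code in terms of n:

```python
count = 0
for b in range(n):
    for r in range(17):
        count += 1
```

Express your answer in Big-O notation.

Each loop level contributes: n × 1. Multiplying the contributions gives O(n).

Answer: O(n)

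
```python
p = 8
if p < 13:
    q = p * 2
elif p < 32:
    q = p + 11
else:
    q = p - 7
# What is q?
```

Trace:
`p = 8` → p = 8
`if p < 13: ...` → p < 13 is True → q = 16
So q = 16

Answer: 16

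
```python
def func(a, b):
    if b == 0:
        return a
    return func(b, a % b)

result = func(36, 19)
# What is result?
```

func(36, 19) -> func(19, 17) -> func(17, 2) -> func(2, 1) -> func(1, 0) -> 1

Answer: 1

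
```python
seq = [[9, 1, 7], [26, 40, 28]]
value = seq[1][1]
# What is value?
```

Trace:
`seq = [[9, 1, 7], [26, 40, 28]]` → seq = [[9, 1, 7], [26, 40, 28]]
`value = seq[1][1]` → value = 40
So value = 40

Answer: 40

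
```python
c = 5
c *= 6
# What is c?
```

Trace:
`c = 5` → c = 5
`c *= 6` → c = 30
So c = 30

Answer: 30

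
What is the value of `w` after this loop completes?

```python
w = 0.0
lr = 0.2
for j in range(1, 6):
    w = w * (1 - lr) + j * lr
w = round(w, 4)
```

Moving average with lr=0.2
`w` takes the values: 0.0 → 0.2 → 0.56 → 1.048 → 1.6384 → 2.31072 → 2.3107

Answer: 2.3107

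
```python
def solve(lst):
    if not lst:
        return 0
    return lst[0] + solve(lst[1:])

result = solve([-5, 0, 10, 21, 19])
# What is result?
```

(-5) + 0 + 10 + 21 + 19 + 0 = 45

Answer: 45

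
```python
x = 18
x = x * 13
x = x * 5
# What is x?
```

Trace:
`x = 18` → x = 18
`x = x * 13` → x = 234
`x = x * 5` → x = 1170
So x = 1170

Answer: 1170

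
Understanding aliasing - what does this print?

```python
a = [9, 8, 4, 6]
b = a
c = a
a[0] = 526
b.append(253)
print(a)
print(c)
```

Key concept: multiple aliases.
Step by step:
`a = [9, 8, 4, 6]` → a = [9, 8, 4, 6]
`b = a` → b = [9, 8, 4, 6] (same object as a)
`c = a` → c = [9, 8, 4, 6] (same object as a, b)
`a[0] = 526` → a = [526, 8, 4, 6] (same object as b, c); b = [526, 8, 4, 6] (same object as a, c); c = [526, 8, 4, 6] (same object as a, b)
`b.append(253)` → a = [526, 8, 4, 6, 253] (same object as b, c); b = [526, 8, 4, 6, 253] (same object as a, c); c = [526, 8, 4, 6, 253] (same object as a, b)
`print(a)` → prints [526, 8, 4, 6, 253]
`print(c)` → prints [526, 8, 4, 6, 253]

Answer:
[526, 8, 4, 6, 253]
[526, 8, 4, 6, 253]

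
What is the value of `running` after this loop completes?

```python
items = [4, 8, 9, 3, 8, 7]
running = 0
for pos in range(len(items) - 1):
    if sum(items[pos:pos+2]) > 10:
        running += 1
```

Count windows with sum > 10
`running` takes the values: 0 → 1 → 2 → 3 → 4 → 5

Answer: 5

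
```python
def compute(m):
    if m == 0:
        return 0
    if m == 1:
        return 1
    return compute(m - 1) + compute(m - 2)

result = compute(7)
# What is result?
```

Build up from base cases: compute(0)=0, compute(1)=1, compute(2)=1, compute(3)=2, compute(4)=3, compute(5)=5, compute(6)=8, ..., compute(7)=13

Answer: 13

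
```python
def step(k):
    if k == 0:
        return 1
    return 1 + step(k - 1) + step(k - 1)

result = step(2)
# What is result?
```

step(k) = 1 + 2·step(k-1), step(0)=1. Closed form: (1+1)·2^2 - 1 = 7.

Answer: 7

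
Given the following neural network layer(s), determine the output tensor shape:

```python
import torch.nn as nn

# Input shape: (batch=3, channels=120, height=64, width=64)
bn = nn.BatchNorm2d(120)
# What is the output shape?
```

Input: (3, 120, 64, 64) -> Output: (3, 120, 64, 64)

Answer: (3, 120, 64, 64)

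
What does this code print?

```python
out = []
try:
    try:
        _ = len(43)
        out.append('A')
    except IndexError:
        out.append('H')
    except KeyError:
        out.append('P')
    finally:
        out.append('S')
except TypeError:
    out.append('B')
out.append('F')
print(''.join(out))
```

Execution trace: 'S' (finally) → 'B' (outer except TypeError) → 'F' (after the try/except). Output: SBF

Answer: SBF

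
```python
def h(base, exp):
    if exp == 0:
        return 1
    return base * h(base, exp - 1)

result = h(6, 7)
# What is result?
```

h(6, 7) = 6 * 6 * 6 * 6 * 6 * 6 * 6 = 279936

Answer: 279936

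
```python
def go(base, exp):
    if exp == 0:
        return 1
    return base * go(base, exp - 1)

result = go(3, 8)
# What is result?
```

go(3, 8) = 3 * 3 * 3 * 3 * 3 * 3 * 3 * 3 = 6561

Answer: 6561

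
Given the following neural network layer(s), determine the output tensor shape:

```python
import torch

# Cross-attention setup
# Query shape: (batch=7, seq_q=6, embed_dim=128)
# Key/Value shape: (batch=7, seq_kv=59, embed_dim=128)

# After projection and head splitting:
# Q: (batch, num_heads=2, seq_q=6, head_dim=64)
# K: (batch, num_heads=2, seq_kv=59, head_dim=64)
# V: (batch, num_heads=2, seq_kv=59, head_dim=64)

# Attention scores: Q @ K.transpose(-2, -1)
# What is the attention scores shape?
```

Input: (7, 6, 128) -> Output: (7, 2, 6, 59)

Answer: (7, 2, 6, 59)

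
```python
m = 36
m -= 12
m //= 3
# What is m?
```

Trace:
`m = 36` → m = 36
`m -= 12` → m = 24
`m //= 3` → m = 8
So m = 8

Answer: 8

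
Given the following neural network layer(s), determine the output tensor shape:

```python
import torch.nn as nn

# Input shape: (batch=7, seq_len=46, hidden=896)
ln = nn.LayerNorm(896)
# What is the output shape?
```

Input: (7, 46, 896) -> Output: (7, 46, 896)

Answer: (7, 46, 896)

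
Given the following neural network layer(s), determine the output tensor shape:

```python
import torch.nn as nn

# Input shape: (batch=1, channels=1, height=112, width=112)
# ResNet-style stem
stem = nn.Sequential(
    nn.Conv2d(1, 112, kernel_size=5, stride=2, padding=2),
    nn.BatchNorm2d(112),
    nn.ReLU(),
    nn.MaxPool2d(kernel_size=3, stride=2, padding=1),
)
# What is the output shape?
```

Input: (1, 1, 112, 112) -> after Conv2d 5x5 stride=2: (1, 112, 56, 56) -> Output: (1, 112, 28, 28)

Answer: (1, 112, 28, 28)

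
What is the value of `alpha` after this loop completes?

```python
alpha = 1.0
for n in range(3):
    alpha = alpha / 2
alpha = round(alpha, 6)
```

Halving LR 3 times: 1 / 2^3
`alpha` takes the values: 1.0 → 0.5 → 0.25 → 0.125

Answer: 0.125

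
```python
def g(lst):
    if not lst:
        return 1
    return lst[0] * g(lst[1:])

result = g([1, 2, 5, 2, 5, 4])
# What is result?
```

Product over [1, 2, 5, 2, 5, 4] = 1 * 2 * 5 * 2 * 5 * 4 = 400

Answer: 400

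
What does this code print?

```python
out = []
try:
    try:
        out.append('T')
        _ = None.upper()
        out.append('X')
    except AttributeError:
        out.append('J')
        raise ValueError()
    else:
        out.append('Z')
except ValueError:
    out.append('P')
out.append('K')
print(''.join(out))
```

Execution trace: 'T' (try body) → 'J' (except AttributeError) → 'P' (outer except ValueError) → 'K' (after the try/except). Output: TJPK

Answer: TJPK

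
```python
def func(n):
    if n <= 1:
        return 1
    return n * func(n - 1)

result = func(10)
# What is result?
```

func(10) = 10 * 9 * 8 * 7 * 6 * 5 * 4 * 3 * 2 * 1 = 3628800

Answer: 3628800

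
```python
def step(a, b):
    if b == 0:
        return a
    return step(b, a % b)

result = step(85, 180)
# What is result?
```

step(85, 180) -> step(180, 85) -> step(85, 10) -> step(10, 5) -> step(5, 0) -> 5

Answer: 5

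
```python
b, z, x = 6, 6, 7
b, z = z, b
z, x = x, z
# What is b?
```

Trace:
`b, z, x = 6, 6, 7` → b = 6; z = 6; x = 7
`b, z = z, b` → b = 6; z = 6
`z, x = x, z` → z = 7; x = 6
So b = 6

Answer: 6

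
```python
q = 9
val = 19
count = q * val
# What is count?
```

Trace:
`q = 9` → q = 9
`val = 19` → val = 19
`count = q * val` → count = 171
So count = 171

Answer: 171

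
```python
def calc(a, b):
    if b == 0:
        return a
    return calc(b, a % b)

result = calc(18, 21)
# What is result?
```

calc(18, 21) -> calc(21, 18) -> calc(18, 3) -> calc(3, 0) -> 3

Answer: 3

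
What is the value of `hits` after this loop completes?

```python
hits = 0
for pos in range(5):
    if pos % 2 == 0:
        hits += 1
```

Count numbers divisible by 2 in range(5)
`hits` takes the values: 0 → 1 → 2 → 3

Answer: 3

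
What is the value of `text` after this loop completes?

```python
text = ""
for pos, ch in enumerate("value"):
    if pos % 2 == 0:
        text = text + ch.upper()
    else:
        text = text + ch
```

Uppercase even positions in 'value'
`text` takes the values: "" → "V" → "Va" → "VaL" → "VaLu" → "VaLuE"

Answer: "VaLuE"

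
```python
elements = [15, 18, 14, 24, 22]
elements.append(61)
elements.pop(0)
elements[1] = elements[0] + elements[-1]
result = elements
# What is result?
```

Trace:
`elements = [15, 18, 14, 24, 22]` → elements = [15, 18, 14, 24, 22]
`elements.append(61)` → elements = [15, 18, 14, 24, 22, 61]
`elements.pop(0)` → elements = [18, 14, 24, 22, 61]
`elements[1] = elements[0] + elements[-1]` → elements = [18, 79, 24, 22, 61]
`result = elements` → result = [18, 79, 24, 22, 61]
So result = [18, 79, 24, 22, 61]

Answer: [18, 79, 24, 22, 61]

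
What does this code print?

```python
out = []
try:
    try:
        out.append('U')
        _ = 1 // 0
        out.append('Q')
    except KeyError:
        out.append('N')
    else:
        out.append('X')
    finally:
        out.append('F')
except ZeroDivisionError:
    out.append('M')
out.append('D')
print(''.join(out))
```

Execution trace: 'U' (try body) → 'F' (finally) → 'M' (outer except ZeroDivisionError) → 'D' (after the try/except). Output: UFMD

Answer: UFMD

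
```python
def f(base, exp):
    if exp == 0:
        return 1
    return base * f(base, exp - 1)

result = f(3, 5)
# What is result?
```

f(3, 5) = 3 * 3 * 3 * 3 * 3 = 243

Answer: 243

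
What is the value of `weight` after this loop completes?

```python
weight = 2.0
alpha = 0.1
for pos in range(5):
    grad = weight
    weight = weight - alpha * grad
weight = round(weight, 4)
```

Gradient descent: w = 2.0 * (1 - 0.1)^5
`weight` takes the values: 2.0 → 1.8 → 1.62 → 1.458 → 1.3122 → 1.18098 → 1.181

Answer: 1.181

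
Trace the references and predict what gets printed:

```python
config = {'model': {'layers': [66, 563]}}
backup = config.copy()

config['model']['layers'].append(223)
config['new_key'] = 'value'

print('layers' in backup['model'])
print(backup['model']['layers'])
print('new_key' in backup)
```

Key concept: shallow copy gotcha with nested dict.
Step by step:
`config = {'model': {'layers': [66, 563]}}` → config = {'model': {'layers': [66, 563]}}
`backup = config.copy()` → backup = {'model': {'layers': [66, 563]}}
`config['model']['layers'].append(223)` → config = {'model': {'layers': [66, 563, 223]}}; backup = {'model': {'layers': [66, 563, 223]}}
`config['new_key'] = 'value'` → config = {'model': {'layers': [66, 563, 223]}, 'new_key': 'value'}
`print('layers' in backup['model'])` → prints True
`print(backup['model']['layers'])` → prints [66, 563, 223]
`print('new_key' in backup)` → prints False

Answer:
True
[66, 563, 223]
False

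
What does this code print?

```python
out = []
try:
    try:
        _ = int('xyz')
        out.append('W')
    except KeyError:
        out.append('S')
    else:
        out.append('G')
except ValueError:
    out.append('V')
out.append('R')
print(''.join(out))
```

Execution trace: 'V' (outer except ValueError) → 'R' (after the try/except). Output: VR

Answer: VR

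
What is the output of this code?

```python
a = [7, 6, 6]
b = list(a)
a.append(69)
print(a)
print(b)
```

Key concept: list() constructor creates copy.
Step by step:
`a = [7, 6, 6]` → a = [7, 6, 6]
`b = list(a)` → b = [7, 6, 6]
`a.append(69)` → a = [7, 6, 6, 69]
`print(a)` → prints [7, 6, 6, 69]
`print(b)` → prints [7, 6, 6]

Answer:
[7, 6, 6, 69]
[7, 6, 6]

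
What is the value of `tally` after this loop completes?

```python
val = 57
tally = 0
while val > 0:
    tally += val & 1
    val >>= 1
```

Count set bits in 57 (binary: 0b111001)
`tally` takes the values: 0 → 1 → 2 → 3 → 4

Answer: 4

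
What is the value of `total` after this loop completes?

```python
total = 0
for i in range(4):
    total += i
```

Sum of 0 to 3 = 6
`total` takes the values: 0 → 1 → 3 → 6

Answer: 6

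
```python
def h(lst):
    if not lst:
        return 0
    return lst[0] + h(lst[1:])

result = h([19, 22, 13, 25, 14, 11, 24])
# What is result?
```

19 + 22 + 13 + 25 + 14 + 11 + 24 + 0 = 128

Answer: 128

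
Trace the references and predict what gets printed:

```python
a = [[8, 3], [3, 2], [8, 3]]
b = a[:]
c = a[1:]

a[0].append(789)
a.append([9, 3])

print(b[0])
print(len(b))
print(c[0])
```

Key concept: slice with nested mutation.
Step by step:
`a = [[8, 3], [3, 2], [8, 3]]` → a = [[8, 3], [3, 2], [8, 3]]
`b = a[:]` → b = [[8, 3], [3, 2], [8, 3]]
`c = a[1:]` → c = [[3, 2], [8, 3]]
`a[0].append(789)` → a = [[8, 3, 789], [3, 2], [8, 3]]; b = [[8, 3, 789], [3, 2], [8, 3]]
`a.append([9, 3])` → a = [[8, 3, 789], [3, 2], [8, 3], [9, 3]]
`print(b[0])` → prints [8, 3, 789]
`print(len(b))` → prints 3
`print(c[0])` → prints [3, 2]

Answer:
[8, 3, 789]
3
[3, 2]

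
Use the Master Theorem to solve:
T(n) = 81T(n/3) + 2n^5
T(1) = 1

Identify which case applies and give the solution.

a=81, b=3, f(n)=2n^5. log_3(81) = 4. Since c=5 > 4 and the regularity condition holds (81(n/3)^5 = (81/3^5)n^5 with 81/3^5 < 1), Case 3 applies: T(n) = Θ(f(n)) = O(n^5).

Answer: O(n^5) - Case 3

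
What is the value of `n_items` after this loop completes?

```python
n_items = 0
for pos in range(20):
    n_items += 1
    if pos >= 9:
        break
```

Loop breaks when pos reaches 9, n_items is 10
`n_items` takes the values: 0 → 1 → 2 → 3 → 4 → 5 → 6 → 7 → 8 → 9 → 10

Answer: 10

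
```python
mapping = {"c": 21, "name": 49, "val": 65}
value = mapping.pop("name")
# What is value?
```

Trace:
`mapping = {"c": 21, "name": 49, "val": 65}` → mapping = {'c': 21, 'name': 49, 'val': 65}
`value = mapping.pop("name")` → mapping = {'c': 21, 'val': 65}; value = 49
So value = 49

Answer: 49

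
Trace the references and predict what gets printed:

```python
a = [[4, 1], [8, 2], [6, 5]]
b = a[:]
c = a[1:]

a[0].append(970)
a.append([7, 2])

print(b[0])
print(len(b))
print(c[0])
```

Key concept: slice with nested mutation.
Step by step:
`a = [[4, 1], [8, 2], [6, 5]]` → a = [[4, 1], [8, 2], [6, 5]]
`b = a[:]` → b = [[4, 1], [8, 2], [6, 5]]
`c = a[1:]` → c = [[8, 2], [6, 5]]
`a[0].append(970)` → a = [[4, 1, 970], [8, 2], [6, 5]]; b = [[4, 1, 970], [8, 2], [6, 5]]
`a.append([7, 2])` → a = [[4, 1, 970], [8, 2], [6, 5], [7, 2]]
`print(b[0])` → prints [4, 1, 970]
`print(len(b))` → prints 3
`print(c[0])` → prints [8, 2]

Answer:
[4, 1, 970]
3
[8, 2]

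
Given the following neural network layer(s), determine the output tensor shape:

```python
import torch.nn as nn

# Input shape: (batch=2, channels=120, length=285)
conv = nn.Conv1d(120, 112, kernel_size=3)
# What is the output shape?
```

Input: (2, 120, 285) -> Output: (2, 112, 283)

Answer: (2, 112, 283)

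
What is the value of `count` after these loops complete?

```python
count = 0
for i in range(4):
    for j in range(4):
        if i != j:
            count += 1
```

4² - 4 (exclude diagonal)
`count` takes the values: 0 → 1 → 2 → 3 → 4 → 5 → 6 → 7 → 8 → 9 → 10 → 11 → 12

Answer: 12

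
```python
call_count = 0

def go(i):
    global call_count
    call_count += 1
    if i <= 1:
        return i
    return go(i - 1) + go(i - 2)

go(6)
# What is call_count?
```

Calls(i) = 1 + Calls(i-1) + Calls(i-2); Calls(0)=Calls(1)=1. For i=6 this gives 25.

Answer: 25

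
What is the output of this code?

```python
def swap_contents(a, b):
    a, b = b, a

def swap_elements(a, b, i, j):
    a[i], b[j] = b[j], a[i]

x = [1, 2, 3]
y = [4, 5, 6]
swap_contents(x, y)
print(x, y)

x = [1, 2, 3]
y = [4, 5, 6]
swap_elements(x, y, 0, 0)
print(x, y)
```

Key concept: parameter rebinding vs mutation.
Step by step:
`x = [1, 2, 3]` → x = [1, 2, 3]
`y = [4, 5, 6]` → y = [4, 5, 6]
`swap_contents(x, y)` → no visible change to tracked variables
`print(x, y)` → prints [1, 2, 3] [4, 5, 6]
`x = [1, 2, 3]` → x = [1, 2, 3]
`y = [4, 5, 6]` → y = [4, 5, 6]
`swap_elements(x, y, 0, 0)` → x = [4, 2, 3]; y = [1, 5, 6]
`print(x, y)` → prints [4, 2, 3] [1, 5, 6]

Answer:
[1, 2, 3] [4, 5, 6]
[4, 2, 3] [1, 5, 6]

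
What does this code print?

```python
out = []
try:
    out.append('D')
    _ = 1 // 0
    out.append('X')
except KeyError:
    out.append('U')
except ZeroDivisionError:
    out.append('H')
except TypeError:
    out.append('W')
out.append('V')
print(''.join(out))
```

Execution trace: 'D' (try body) → 'H' (except ZeroDivisionError) → 'V' (after the try/except). Output: DHV

Answer: DHV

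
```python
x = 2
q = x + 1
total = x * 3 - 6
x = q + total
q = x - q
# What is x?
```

Trace:
`x = 2` → x = 2
`q = x + 1` → q = 3
`total = x * 3 - 6` → total = 0
`x = q + total` → x = 3
`q = x - q` → q = 0
So x = 3

Answer: 3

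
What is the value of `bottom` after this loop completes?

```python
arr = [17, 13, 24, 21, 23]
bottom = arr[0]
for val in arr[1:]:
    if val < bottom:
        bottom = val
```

Minimum of [17, 13, 24, 21, 23]
`bottom` takes the values: 17 → 13

Answer: 13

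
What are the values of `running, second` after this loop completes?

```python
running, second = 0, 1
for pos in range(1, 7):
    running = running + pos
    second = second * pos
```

Sum and factorial of 1 to 6
`running, second` takes the values: (0, 1) → (1, 1) → (3, 1) → (3, 2) → (6, 2) → (6, 6) → (10, 6) → (10, 24) → (15, 24) → (15, 120) → (21, 120) → (21, 720)

Answer: 21, 720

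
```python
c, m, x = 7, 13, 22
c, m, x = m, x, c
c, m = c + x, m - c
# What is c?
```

Trace:
`c, m, x = 7, 13, 22` → c = 7; m = 13; x = 22
`c, m, x = m, x, c` → c = 13; m = 22; x = 7
`c, m = c + x, m - c` → c = 20; m = 9
So c = 20

Answer: 20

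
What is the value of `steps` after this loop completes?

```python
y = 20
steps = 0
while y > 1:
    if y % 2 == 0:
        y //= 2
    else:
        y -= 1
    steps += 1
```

Steps to reduce 20 to 1
`steps` takes the values: 0 → 1 → 2 → 3 → 4 → 5

Answer: 5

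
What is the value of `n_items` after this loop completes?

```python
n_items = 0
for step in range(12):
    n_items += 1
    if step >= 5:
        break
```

Loop breaks when step reaches 5, n_items is 6
`n_items` takes the values: 0 → 1 → 2 → 3 → 4 → 5 → 6

Answer: 6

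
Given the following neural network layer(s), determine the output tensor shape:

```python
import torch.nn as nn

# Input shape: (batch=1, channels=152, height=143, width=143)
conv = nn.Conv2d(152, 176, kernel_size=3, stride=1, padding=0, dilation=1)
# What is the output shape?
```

Input: (1, 152, 143, 143) -> Output: (1, 176, 141, 141)

Answer: (1, 176, 141, 141)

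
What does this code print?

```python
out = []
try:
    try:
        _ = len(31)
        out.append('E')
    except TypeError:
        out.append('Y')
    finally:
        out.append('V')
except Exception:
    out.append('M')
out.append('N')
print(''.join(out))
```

Execution trace: 'Y' (inner except TypeError) → 'V' (inner finally) → 'N' (after the try/except). Output: YVN

Answer: YVN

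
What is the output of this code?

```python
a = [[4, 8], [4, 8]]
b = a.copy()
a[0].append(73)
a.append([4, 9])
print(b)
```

Key concept: shallow copy with nested lists.
Step by step:
`a = [[4, 8], [4, 8]]` → a = [[4, 8], [4, 8]]
`b = a.copy()` → b = [[4, 8], [4, 8]]
`a[0].append(73)` → a = [[4, 8, 73], [4, 8]]; b = [[4, 8, 73], [4, 8]]
`a.append([4, 9])` → a = [[4, 8, 73], [4, 8], [4, 9]]
`print(b)` → prints [[4, 8, 73], [4, 8]]

Answer: [[4, 8, 73], [4, 8]]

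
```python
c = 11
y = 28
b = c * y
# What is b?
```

Trace:
`c = 11` → c = 11
`y = 28` → y = 28
`b = c * y` → b = 308
So b = 308

Answer: 308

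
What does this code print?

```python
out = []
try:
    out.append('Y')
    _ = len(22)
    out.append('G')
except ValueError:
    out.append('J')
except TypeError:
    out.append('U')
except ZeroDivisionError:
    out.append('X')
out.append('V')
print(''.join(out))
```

Execution trace: 'Y' (try body) → 'U' (except TypeError) → 'V' (after the try/except). Output: YUV

Answer: YUV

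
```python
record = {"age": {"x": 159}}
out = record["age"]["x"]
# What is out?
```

Trace:
`record = {"age": {"x": 159}}` → record = {'age': {'x': 159}}
`out = record["age"]["x"]` → out = 159
So out = 159

Answer: 159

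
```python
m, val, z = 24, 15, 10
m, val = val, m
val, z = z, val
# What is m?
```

Trace:
`m, val, z = 24, 15, 10` → m = 24; val = 15; z = 10
`m, val = val, m` → m = 15; val = 24
`val, z = z, val` → val = 10; z = 24
So m = 15

Answer: 15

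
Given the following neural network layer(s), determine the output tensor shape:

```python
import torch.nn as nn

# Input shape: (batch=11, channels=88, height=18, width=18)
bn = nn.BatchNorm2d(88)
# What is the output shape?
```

Input: (11, 88, 18, 18) -> Output: (11, 88, 18, 18)

Answer: (11, 88, 18, 18)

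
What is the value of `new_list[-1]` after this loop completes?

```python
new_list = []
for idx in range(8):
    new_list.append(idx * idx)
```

Last element of squares 0 to 7
`new_list` takes the values: [] → [0] → [0, 1] → [0, 1, 4] → [0, 1, 4, 9] → [0, 1, 4, 9, 16] → [0, 1, 4, 9, 16, 25] → [0, 1, 4, 9, 16, 25, 36] → [0, 1, 4, 9, 16, 25, 36, 49]
So `new_list[-1]` = 49

Answer: 49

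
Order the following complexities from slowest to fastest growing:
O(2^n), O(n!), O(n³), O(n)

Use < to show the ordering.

Ordered by growth rate: O(n) < O(n³) < O(2^n) < O(n!)

Answer: O(n) < O(n³) < O(2^n) < O(n!)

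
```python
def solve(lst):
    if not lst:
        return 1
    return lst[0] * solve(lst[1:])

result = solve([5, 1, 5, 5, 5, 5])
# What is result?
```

Product over [5, 1, 5, 5, 5, 5] = 5 * 1 * 5 * 5 * 5 * 5 = 3125

Answer: 3125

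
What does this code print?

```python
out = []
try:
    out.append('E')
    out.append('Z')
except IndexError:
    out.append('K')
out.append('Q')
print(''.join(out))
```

Execution trace: 'E' (try body) → 'Z' (try body, no exception) → 'Q' (after the try/except). Output: EZQ

Answer: EZQ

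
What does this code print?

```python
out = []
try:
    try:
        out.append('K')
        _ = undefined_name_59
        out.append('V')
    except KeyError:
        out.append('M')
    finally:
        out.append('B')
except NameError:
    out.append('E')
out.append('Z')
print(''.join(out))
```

Execution trace: 'K' (try body) → 'B' (finally) → 'E' (outer except NameError) → 'Z' (after the try/except). Output: KBEZ

Answer: KBEZ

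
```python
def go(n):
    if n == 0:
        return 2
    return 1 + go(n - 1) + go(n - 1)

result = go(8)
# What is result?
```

go(n) = 1 + 2·go(n-1), go(0)=2. Closed form: (2+1)·2^8 - 1 = 767.

Answer: 767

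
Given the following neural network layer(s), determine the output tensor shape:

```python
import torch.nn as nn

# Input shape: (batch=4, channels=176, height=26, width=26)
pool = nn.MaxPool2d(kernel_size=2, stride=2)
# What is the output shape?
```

Input: (4, 176, 26, 26) -> Output: (4, 176, 13, 13)

Answer: (4, 176, 13, 13)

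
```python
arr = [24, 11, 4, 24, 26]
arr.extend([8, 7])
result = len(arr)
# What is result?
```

Trace:
`arr = [24, 11, 4, 24, 26]` → arr = [24, 11, 4, 24, 26]
`arr.extend([8, 7])` → arr = [24, 11, 4, 24, 26, 8, 7]
`result = len(arr)` → result = 7
So result = 7

Answer: 7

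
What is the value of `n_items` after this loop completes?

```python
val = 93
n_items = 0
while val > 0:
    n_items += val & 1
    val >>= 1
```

Count set bits in 93 (binary: 0b1011101)
`n_items` takes the values: 0 → 1 → 2 → 3 → 4 → 5

Answer: 5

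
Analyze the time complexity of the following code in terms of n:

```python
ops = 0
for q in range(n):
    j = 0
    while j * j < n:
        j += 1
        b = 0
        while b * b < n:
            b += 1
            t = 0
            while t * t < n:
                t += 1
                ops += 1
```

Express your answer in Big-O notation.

Each loop level contributes: n × √n × √n × √n. Multiplying the contributions gives O(n^2√n).

Answer: O(n^2√n)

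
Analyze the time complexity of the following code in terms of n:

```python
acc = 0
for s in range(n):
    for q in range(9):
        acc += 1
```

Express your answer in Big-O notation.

Each loop level contributes: n × 1. Multiplying the contributions gives O(n).

Answer: O(n)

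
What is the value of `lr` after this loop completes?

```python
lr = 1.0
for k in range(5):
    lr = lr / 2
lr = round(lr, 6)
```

Halving LR 5 times: 1 / 2^5
`lr` takes the values: 1.0 → 0.5 → 0.25 → 0.125 → 0.0625 → 0.03125

Answer: 0.03125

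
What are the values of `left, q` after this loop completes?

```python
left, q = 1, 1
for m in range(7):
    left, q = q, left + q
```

Fibonacci: after 7 iterations
`left, q` takes the values: (1, 1) → (1, 2) → (2, 3) → (3, 5) → (5, 8) → (8, 13) → (13, 21) → (21, 34)

Answer: 21, 34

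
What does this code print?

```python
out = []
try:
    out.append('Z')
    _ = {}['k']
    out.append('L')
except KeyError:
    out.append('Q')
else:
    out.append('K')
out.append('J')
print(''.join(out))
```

Execution trace: 'Z' (try body) → 'Q' (except KeyError) → 'J' (after the try/except). Output: ZQJ

Answer: ZQJ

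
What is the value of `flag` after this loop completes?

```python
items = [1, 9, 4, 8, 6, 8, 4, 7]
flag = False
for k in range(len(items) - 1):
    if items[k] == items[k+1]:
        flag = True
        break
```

Check consecutive duplicates in [1, 9, 4, 8, 6, 8, 4, 7]
`flag` takes the values: False

Answer: False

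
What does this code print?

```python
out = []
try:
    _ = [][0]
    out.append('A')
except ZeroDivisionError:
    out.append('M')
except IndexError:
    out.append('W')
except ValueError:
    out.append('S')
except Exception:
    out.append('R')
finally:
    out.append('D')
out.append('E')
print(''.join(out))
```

Execution trace: 'W' (except IndexError) → 'D' (finally) → 'E' (after the try/except). Output: WDE

Answer: WDE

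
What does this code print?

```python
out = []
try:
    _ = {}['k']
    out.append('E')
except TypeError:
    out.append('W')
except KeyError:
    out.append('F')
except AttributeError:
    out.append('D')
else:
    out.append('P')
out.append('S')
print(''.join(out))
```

Execution trace: 'F' (except KeyError) → 'S' (after the try/except). Output: FS

Answer: FS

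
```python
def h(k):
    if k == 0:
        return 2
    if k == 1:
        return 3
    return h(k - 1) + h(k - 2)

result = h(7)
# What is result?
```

Build up from base cases: h(0)=2, h(1)=3, h(2)=5, h(3)=8, h(4)=13, h(5)=21, h(6)=34, ..., h(7)=55

Answer: 55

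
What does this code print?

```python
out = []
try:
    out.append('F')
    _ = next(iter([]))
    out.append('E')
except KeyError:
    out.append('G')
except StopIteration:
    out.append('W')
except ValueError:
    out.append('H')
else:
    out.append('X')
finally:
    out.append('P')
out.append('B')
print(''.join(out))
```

Execution trace: 'F' (try body) → 'W' (except StopIteration) → 'P' (finally) → 'B' (after the try/except). Output: FWPB

Answer: FWPB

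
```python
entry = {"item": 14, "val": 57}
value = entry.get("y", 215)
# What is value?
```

Trace:
`entry = {"item": 14, "val": 57}` → entry = {'item': 14, 'val': 57}
`value = entry.get("y", 215)` → value = 215
So value = 215

Answer: 215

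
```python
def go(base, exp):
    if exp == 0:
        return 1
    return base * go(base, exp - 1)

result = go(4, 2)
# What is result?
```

go(4, 2) = 4 * 4 = 16

Answer: 16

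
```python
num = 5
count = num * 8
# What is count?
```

Trace:
`num = 5` → num = 5
`count = num * 8` → count = 40
So count = 40

Answer: 40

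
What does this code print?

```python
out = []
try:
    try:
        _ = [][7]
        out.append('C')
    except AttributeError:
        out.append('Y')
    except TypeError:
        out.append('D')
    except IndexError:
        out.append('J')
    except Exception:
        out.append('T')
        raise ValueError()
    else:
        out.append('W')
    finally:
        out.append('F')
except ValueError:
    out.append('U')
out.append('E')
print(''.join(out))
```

Execution trace: 'J' (inner except IndexError) → 'F' (inner finally) → 'E' (after the try/except). Output: JFE

Answer: JFE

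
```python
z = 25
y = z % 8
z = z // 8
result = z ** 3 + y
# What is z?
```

Trace:
`z = 25` → z = 25
`y = z % 8` → y = 1
`z = z // 8` → z = 3
`result = z ** 3 + y` → result = 28
So z = 3

Answer: 3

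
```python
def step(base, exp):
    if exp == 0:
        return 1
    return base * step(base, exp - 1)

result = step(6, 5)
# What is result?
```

step(6, 5) = 6 * 6 * 6 * 6 * 6 = 7776

Answer: 7776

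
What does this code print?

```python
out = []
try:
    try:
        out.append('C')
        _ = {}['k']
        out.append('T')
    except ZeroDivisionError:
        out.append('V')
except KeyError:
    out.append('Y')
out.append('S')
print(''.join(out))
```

Execution trace: 'C' (try body) → 'Y' (outer except KeyError) → 'S' (after the try/except). Output: CYS

Answer: CYS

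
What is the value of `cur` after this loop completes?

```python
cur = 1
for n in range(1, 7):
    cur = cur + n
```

Start at 1, add 1 through 6
`cur` takes the values: 1 → 2 → 4 → 7 → 11 → 16 → 22

Answer: 22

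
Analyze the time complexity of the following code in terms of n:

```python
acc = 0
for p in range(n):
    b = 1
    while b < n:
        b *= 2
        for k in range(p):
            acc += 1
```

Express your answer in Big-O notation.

Each loop level contributes: n × log n × n. Multiplying the contributions gives O(n^2 log n).

Answer: O(n^2 log n)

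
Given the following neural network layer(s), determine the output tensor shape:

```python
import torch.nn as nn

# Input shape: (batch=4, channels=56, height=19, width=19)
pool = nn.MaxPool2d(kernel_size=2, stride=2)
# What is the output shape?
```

Input: (4, 56, 19, 19) -> Output: (4, 56, 9, 9)

Answer: (4, 56, 9, 9)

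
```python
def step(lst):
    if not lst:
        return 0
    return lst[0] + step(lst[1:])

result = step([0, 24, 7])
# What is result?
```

0 + 24 + 7 + 0 = 31

Answer: 31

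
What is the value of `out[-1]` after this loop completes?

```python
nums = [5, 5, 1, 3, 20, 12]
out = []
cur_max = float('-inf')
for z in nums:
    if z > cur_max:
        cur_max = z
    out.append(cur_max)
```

Running max ends at 20
`out` takes the values: [] → [5] → [5, 5] → [5, 5, 5] → [5, 5, 5, 5] → [5, 5, 5, 5, 20] → [5, 5, 5, 5, 20, 20]
So `out[-1]` = 20

Answer: 20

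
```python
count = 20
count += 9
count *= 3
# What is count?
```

Trace:
`count = 20` → count = 20
`count += 9` → count = 29
`count *= 3` → count = 87
So count = 87

Answer: 87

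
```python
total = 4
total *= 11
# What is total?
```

Trace:
`total = 4` → total = 4
`total *= 11` → total = 44
So total = 44

Answer: 44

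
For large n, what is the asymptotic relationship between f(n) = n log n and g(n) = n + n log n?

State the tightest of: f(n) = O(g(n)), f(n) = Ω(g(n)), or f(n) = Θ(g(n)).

n log n vs n + n log n: f(n) = Θ(g(n)) — they are asymptotically equivalent (the n term is dominated).

Answer: f(n) = Θ(g(n)) — they are asymptotically equivalent (the n term is dominated).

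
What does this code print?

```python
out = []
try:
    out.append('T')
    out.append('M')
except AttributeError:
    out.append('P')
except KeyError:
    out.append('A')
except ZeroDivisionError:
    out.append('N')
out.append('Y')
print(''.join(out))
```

Execution trace: 'T' (try body) → 'M' (try body, no exception) → 'Y' (after the try/except). Output: TMY

Answer: TMY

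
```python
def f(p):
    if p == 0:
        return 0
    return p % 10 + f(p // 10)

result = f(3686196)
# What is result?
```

Sum of digits of 3686196: 6 + 9 + 1 + 6 + 8 + 6 + 3 = 39

Answer: 39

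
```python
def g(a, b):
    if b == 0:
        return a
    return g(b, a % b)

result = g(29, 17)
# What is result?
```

g(29, 17) -> g(17, 12) -> g(12, 5) -> g(5, 2) -> g(2, 1) -> g(1, 0) -> 1

Answer: 1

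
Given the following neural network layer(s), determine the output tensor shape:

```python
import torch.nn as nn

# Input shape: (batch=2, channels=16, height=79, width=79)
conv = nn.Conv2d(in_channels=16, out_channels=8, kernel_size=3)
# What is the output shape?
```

Input: (2, 16, 79, 79) -> Output: (2, 8, 77, 77)

Answer: (2, 8, 77, 77)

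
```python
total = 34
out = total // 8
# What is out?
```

Trace:
`total = 34` → total = 34
`out = total // 8` → out = 4
So out = 4

Answer: 4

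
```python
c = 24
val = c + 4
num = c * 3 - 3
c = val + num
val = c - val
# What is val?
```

Trace:
`c = 24` → c = 24
`val = c + 4` → val = 28
`num = c * 3 - 3` → num = 69
`c = val + num` → c = 97
`val = c - val` → val = 69
So val = 69

Answer: 69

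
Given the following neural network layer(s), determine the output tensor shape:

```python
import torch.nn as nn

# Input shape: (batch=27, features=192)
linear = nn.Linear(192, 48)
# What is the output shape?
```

Input: (27, 192) -> Output: (27, 48)

Answer: (27, 48)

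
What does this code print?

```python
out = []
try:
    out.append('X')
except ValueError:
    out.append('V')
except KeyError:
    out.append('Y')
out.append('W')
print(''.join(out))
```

Execution trace: 'X' (try body, no exception) → 'W' (after the try/except). Output: XW

Answer: XW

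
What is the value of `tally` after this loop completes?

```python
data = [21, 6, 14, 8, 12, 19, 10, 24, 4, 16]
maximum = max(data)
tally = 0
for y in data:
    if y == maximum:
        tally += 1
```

Count of max value 24 in [21, 6, 14, 8, 12, 19, 10, 24, 4, 16]
`tally` takes the values: 0 → 1

Answer: 1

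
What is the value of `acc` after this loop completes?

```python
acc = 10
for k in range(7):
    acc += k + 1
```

Start at 10, add 1 to 7 = 38
`acc` takes the values: 10 → 11 → 13 → 16 → 20 → 25 → 31 → 38

Answer: 38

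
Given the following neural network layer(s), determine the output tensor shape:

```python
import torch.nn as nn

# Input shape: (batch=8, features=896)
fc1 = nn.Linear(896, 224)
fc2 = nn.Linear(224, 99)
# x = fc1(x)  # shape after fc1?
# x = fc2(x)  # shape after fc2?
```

Input: (8, 896) -> after fc1: (8, 224) -> Output: (8, 99)

Answer: (8, 99)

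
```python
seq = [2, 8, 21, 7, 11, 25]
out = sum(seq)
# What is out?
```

Trace:
`seq = [2, 8, 21, 7, 11, 25]` → seq = [2, 8, 21, 7, 11, 25]
`out = sum(seq)` → out = 74
So out = 74

Answer: 74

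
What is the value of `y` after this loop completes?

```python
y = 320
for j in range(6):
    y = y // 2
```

Halve 6 times: 320 // 2^6 = 5
`y` takes the values: 320 → 160 → 80 → 40 → 20 → 10 → 5

Answer: 5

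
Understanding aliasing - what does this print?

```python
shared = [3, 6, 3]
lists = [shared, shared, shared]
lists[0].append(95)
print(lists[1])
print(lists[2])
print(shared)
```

Key concept: list of same reference.
Step by step:
`shared = [3, 6, 3]` → shared = [3, 6, 3]
`lists = [shared, shared, shared]` → lists = [[3, 6, 3], [3, 6, 3], [3, 6, 3]]
`lists[0].append(95)` → shared = [3, 6, 3, 95]; lists = [[3, 6, 3, 95], [3, 6, 3, 95], [3, 6, 3, 95]]
`print(lists[1])` → prints [3, 6, 3, 95]
`print(lists[2])` → prints [3, 6, 3, 95]
`print(shared)` → prints [3, 6, 3, 95]

Answer:
[3, 6, 3, 95]
[3, 6, 3, 95]
[3, 6, 3, 95]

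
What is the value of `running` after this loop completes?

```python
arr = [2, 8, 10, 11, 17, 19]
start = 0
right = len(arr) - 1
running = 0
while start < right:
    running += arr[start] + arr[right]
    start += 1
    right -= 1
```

Sum of pairs from ends
`running` takes the values: 0 → 21 → 46 → 67

Answer: 67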